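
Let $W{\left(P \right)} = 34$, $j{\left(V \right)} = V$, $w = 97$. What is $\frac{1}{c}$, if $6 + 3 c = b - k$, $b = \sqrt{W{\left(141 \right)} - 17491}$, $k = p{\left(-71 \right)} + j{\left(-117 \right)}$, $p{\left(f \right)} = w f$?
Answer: $\frac{20994}{48989461} - \frac{69 i \sqrt{33}}{48989461} \approx 0.00042854 - 8.091 \cdot 10^{-6} i$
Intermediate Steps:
$p{\left(f \right)} = 97 f$
$k = -7004$ ($k = 97 \left(-71\right) - 117 = -6887 - 117 = -7004$)
$b = 23 i \sqrt{33}$ ($b = \sqrt{34 - 17491} = \sqrt{-17457} = 23 i \sqrt{33} \approx 132.13 i$)
$c = \frac{6998}{3} + \frac{23 i \sqrt{33}}{3}$ ($c = -2 + \frac{23 i \sqrt{33} - -7004}{3} = -2 + \frac{23 i \sqrt{33} + 7004}{3} = -2 + \frac{7004 + 23 i \sqrt{33}}{3} = -2 + \left(\frac{7004}{3} + \frac{23 i \sqrt{33}}{3}\right) = \frac{6998}{3} + \frac{23 i \sqrt{33}}{3} \approx 2332.7 + 44.042 i$)
$\frac{1}{c} = \frac{1}{\frac{6998}{3} + \frac{23 i \sqrt{33}}{3}}$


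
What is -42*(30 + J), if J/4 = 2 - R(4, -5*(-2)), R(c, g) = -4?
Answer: -2268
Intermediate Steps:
J = 24 (J = 4*(2 - 1*(-4)) = 4*(2 + 4) = 4*6 = 24)
-42*(30 + J) = -42*(30 + 24) = -42*54 = -2268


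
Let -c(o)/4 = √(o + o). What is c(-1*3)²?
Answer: -96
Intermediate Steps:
c(o) = -4*√2*√o (c(o) = -4*√(o + o) = -4*√2*√o)
c(-1*3)² = (-4*√2*√(-1*3))² = (-4*√2*√(-3))² = (-4*√2*I*√3)² = (-4*I*√6)² = -96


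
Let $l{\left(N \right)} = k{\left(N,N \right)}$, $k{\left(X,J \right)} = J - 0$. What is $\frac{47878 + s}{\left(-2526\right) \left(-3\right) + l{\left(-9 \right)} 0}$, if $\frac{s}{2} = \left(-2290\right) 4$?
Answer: $\frac{14779}{3789} \approx 3.9005$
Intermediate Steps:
$k{\left(X,J \right)} = J$ ($k{\left(X,J \right)} = J + 0 = J$)
$l{\left(N \right)} = N$
$s = -18320$ ($s = 2 \left(\left(-2290\right) 4\right) = 2 \left(-9160\right) = -18320$)
$\frac{47878 + s}{\left(-2526\right) \left(-3\right) + l{\left(-9 \right)} 0} = \frac{47878 - 18320}{\left(-2526\right) \left(-3\right) - 0} = \frac{29558}{7578 + 0} = \frac{29558}{7578} = 29558 \cdot \frac{1}{7578} = \frac{14779}{3789}$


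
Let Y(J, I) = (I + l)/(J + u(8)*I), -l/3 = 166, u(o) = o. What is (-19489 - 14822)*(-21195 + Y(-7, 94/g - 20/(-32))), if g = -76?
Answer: 1312216337781/1808 ≈ 7.2578e+8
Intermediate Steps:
l = -498 (l = -3*166 = -498)
Y(J, I) = (-498 + I)/(J + 8*I) (Y(J, I) = (I - 498)/(J + 8*I) = (-498 + I)/(J + 8*I))
(-19489 - 14822)*(-21195 + Y(-7, 94/g - 20/(-32))) = (-19489 - 14822)*(-21195 + (-498 + (94/(-76) - 20/(-32)))/(-7 + 8*(94/(-76) - 20/(-32)))) = -34311*(-21195 + (-498 + (94*(-1/76) - 20*(-1/32)))/(-7 + 8*(94*(-1/76) - 20*(-1/32)))) = -34311*(-21195 + (-498 + (-47/38 + 5/8))/(-7 + 8*(-47/38 + 5/8))) = -34311*(-21195 + (-498 - 93/152)/(-7 + 8*(-93/152))) = -34311*(-21195 - 75789/152/(-7 - 93/19)) = -34311*(-21195 - 75789/152/(-226/19)) = -34311*(-21195 - 19/226*(-75789/152)) = -34311*(-21195 + 75789/1808) = -34311*(-38244771/1808) = 1312216337781/1808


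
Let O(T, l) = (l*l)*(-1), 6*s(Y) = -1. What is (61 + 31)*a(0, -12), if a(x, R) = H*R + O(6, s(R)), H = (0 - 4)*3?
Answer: 119209/9 ≈ 13245.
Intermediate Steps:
s(Y) = -1/6 (s(Y) = (1/6)*(-1) = -1/6)
O(T, l) = -l**2 (O(T, l) = l**2*(-1) = -l**2)
H = -12 (H = -4*3 = -12)
a(x, R) = -1/36 - 12*R (a(x, R) = -12*R - (-1/6)**2 = -12*R - 1*1/36 = -12*R - 1/36 = -1/36 - 12*R)
(61 + 31)*a(0, -12) = (61 + 31)*(-1/36 - 12*(-12)) = 92*(-1/36 + 144) = 92*(5183/36) = 119209/9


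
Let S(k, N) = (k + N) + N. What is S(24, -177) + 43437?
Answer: 43107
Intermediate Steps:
S(k, N) = k + 2*N (S(k, N) = (N + k) + N = k + 2*N)
S(24, -177) + 43437 = (24 + 2*(-177)) + 43437 = (24 - 354) + 43437 = -330 + 43437 = 43107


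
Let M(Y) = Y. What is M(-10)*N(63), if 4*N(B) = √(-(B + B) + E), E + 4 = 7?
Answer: -5*I*√123/2 ≈ -27.726*I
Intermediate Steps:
E = 3 (E = -4 + 7 = 3)
N(B) = √(3 - 2*B)/4 (N(B) = √(-(B + B) + 3)/4 = √(-2*B + 3)/4 = √(3 - 2*B)/4)
M(-10)*N(63) = -5*√(3 - 2*63)/2 = -5*√(3 - 126)/2 = -5*√(-123)/2 = -5*I*√123/2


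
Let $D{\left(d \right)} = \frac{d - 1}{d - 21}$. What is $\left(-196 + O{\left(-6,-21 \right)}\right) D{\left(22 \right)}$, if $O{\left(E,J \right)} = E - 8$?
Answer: $-4410$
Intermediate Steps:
$O{\left(E,J \right)} = -8 + E$
$D{\left(d \right)} = \frac{-1 + d}{-21 + d}$
$\left(-196 + O{\left(-6,-21 \right)}\right) D{\left(22 \right)} = \left(-196 - 14\right) \frac{-1 + 22}{-21 + 22} = \left(-196 - 14\right) 1^{-1} \cdot 21 = - 210 \cdot 1 \cdot 21 = \left(-210\right) 21 = -4410$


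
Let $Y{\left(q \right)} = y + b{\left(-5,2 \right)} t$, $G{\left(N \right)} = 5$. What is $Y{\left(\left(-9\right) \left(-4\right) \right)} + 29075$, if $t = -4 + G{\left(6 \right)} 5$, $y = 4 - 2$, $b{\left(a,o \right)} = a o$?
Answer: $28867$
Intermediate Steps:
$y = 2$
$t = 21$ ($t = -4 + 5 \cdot 5 = -4 + 25 = 21$)
$Y{\left(q \right)} = -208$ ($Y{\left(q \right)} = 2 + \left(-5\right) 2 \cdot 21 = 2 - 210 = -208$)
$Y{\left(\left(-9\right) \left(-4\right) \right)} + 29075 = -208 + 29075 = 28867$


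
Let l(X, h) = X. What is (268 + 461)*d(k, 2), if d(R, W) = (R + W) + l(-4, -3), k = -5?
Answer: -5103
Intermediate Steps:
d(R, W) = -4 + R + W (d(R, W) = (R + W) - 4 = -4 + R + W)
(268 + 461)*d(k, 2) = (268 + 461)*(-4 - 5 + 2) = 729*(-7) = -5103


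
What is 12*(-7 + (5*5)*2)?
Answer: 516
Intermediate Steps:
12*(-7 + (5*5)*2) = 12*(-7 + 25*2) = 12*(-7 + 50) = 12*43 = 516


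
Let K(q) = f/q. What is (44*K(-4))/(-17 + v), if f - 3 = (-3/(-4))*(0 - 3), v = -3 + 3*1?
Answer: 33/68 ≈ 0.48529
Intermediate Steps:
v = 0 (v = -3 + 3 = 0)
f = 3/4 (f = 3 + (-3/(-4))*(0 - 3) = 3 - 3*(-1/4)*(-3) = 3 + (3/4)*(-3) = 3 - 9/4 = 3/4 ≈ 0.75000)
K(q) = 3/(4*q)
(44*K(-4))/(-17 + v) = (44*((3/4)/(-4)))/(-17 + 0) = (44*((3/4)*(-1/4)))/(-17) = (44*(-3/16))*(-1/17) = -33/4*(-1/17) = 33/68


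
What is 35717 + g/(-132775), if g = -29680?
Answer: 948470871/26555 ≈ 35717.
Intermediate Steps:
35717 + g/(-132775) = 35717 - 29680/(-132775) = 35717 - 29680*(-1/132775) = 35717 + 5936/26555 = 948470871/26555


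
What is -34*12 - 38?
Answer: -446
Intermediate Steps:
-34*12 - 38 = -408 - 38 = -446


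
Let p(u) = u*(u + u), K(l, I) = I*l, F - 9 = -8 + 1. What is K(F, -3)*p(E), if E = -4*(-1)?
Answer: -192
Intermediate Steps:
F = 2 (F = 9 + (-8 + 1) = 9 - 7 = 2)
E = 4
p(u) = 2*u**2 (p(u) = u*(2*u) = 2*u**2)
K(F, -3)*p(E) = (-3*2)*(2*4**2) = -12*16 = -6*32 = -192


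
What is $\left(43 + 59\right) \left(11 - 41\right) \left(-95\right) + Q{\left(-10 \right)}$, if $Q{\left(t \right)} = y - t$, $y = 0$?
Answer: $290710$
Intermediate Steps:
$Q{\left(t \right)} = - t$ ($Q{\left(t \right)} = 0 - t = - t$)
$\left(43 + 59\right) \left(11 - 41\right) \left(-95\right) + Q{\left(-10 \right)} = \left(43 + 59\right) \left(11 - 41\right) \left(-95\right) - -10 = 102 \left(-30\right) \left(-95\right) + 10 = \left(-3060\right) \left(-95\right) + 10 = 290700 + 10 = 290710$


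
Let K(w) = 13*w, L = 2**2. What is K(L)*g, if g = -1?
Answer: -52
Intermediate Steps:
L = 4
K(L)*g = (13*4)*(-1) = 52*(-1) = -52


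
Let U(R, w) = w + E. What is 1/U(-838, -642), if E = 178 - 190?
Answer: -1/654 ≈ -0.0015291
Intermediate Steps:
E = -12
U(R, w) = -12 + w (U(R, w) = w - 12 = -12 + w)
1/U(-838, -642) = 1/(-12 - 642) = 1/(-654) = -1/654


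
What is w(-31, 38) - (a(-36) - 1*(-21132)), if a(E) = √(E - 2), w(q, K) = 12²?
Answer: -20988 - I*√38 ≈ -20988.0 - 6.1644*I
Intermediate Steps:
w(q, K) = 144
a(E) = √(-2 + E)
w(-31, 38) - (a(-36) - 1*(-21132)) = 144 - (√(-2 - 36) - 1*(-21132)) = 144 - (√(-38) + 21132) = 144 - (I*√38 + 21132) = 144 - (21132 + I*√38) = 144 + (-21132 - I*√38) = -20988 - I*√38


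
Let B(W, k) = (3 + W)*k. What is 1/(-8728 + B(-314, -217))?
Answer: 1/58759 ≈ 1.7019e-5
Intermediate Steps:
B(W, k) = k*(3 + W)
1/(-8728 + B(-314, -217)) = 1/(-8728 - 217*(3 - 314)) = 1/(-8728 - 217*(-311)) = 1/(-8728 + 67487) = 1/58759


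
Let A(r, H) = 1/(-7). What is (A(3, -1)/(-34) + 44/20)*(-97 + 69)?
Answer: -5246/85 ≈ -61.718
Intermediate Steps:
A(r, H) = -⅐
(A(3, -1)/(-34) + 44/20)*(-97 + 69) = (-⅐/(-34) + 44/20)*(-97 + 69) = (-⅐*(-1/34) + 44*(1/20))*(-28) = (1/238 + 11/5)*(-28) = (2623/1190)*(-28) = -5246/85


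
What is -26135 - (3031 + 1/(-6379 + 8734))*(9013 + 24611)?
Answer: -80023287223/785 ≈ -1.0194e+8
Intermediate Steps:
-26135 - (3031 + 1/(-6379 + 8734))*(9013 + 24611) = -26135 - (3031 + 1/2355)*33624 = -26135 - 7138006*33624/2355 = -26135 - 1*80002771248/785 = -26135 - 80002771248/785 = -80023287223/785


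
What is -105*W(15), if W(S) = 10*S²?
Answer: -236250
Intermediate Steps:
-105*W(15) = -1050*15² = -1050*225 = -105*2250 = -236250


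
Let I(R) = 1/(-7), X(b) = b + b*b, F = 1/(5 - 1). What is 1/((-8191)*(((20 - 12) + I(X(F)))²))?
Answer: -49/24777775 ≈ -1.9776e-6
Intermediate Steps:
F = ¼ (F = 1/4 = ¼ ≈ 0.25000)
X(b) = b + b²
I(R) = -⅐
1/((-8191)*(((20 - 12) + I(X(F)))²)) = 1/((-8191)*(((20 - 12) - ⅐)²)) = -1/(8191*(8 - ⅐)²) = -1/(8191*((55/7)²)) = -1/(8191*3025/49) = -1/8191*49/3025 = -49/24777775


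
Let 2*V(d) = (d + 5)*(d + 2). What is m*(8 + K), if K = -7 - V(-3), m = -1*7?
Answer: -14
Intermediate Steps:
V(d) = (2 + d)*(5 + d)/2 (V(d) = ((d + 5)*(d + 2))/2 = ((5 + d)*(2 + d))/2 = ((2 + d)*(5 + d))/2 = (2 + d)*(5 + d)/2)
m = -7
K = -6 (K = -7 - (5 + (1/2)*(-3)**2 + (7/2)*(-3)) = -7 - (5 + (1/2)*9 - 21/2) = -7 - (5 + 9/2 - 21/2) = -7 - 1*(-1) = -7 + 1 = -6)
m*(8 + K) = -7*(8 - 6) = -7*2 = -14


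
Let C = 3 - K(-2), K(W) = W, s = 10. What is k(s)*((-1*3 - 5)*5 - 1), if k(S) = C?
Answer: -205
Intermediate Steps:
C = 5 (C = 3 - 1*(-2) = 3 + 2 = 5)
k(S) = 5
k(s)*((-1*3 - 5)*5 - 1) = 5*((-1*3 - 5)*5 - 1) = 5*((-3 - 5)*5 - 1) = 5*(-8*5 - 1) = 5*(-40 - 1) = 5*(-41) = -205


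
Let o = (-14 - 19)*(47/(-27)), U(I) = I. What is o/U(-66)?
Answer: -47/54 ≈ -0.87037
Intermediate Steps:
o = 517/9 (o = -1551*(-1)/27 = -33*(-47/27) = 517/9 ≈ 57.444)
o/U(-66) = (517/9)/(-66) = (517/9)*(-1/66) = -47/54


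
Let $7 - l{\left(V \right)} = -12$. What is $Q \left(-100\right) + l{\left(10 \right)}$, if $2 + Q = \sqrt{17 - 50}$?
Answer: $219 - 100 i \sqrt{33} \approx 219.0 - 574.46 i$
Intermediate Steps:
$Q = -2 + i \sqrt{33}$ ($Q = -2 + \sqrt{17 - 50} = -2 + \sqrt{-33} = -2 + i \sqrt{33} \approx -2.0 + 5.7446 i$)
$l{\left(V \right)} = 19$ ($l{\left(V \right)} = 7 - -12 = 7 + 12 = 19$)
$Q \left(-100\right) + l{\left(10 \right)} = \left(-2 + i \sqrt{33}\right) \left(-100\right) + 19 = \left(200 - 100 i \sqrt{33}\right) + 19 = 219 - 100 i \sqrt{33}$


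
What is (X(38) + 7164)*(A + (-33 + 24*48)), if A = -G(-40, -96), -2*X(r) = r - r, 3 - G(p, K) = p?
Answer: 7708464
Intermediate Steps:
G(p, K) = 3 - p
X(r) = 0 (X(r) = -(r - r)/2 = -½*0 = 0)
A = -43 (A = -(3 - 1*(-40)) = -(3 + 40) = -1*43 = -43)
(X(38) + 7164)*(A + (-33 + 24*48)) = (0 + 7164)*(-43 + (-33 + 24*48)) = 7164*(-43 + (-33 + 1152)) = 7164*(-43 + 1119) = 7164*1076 = 7708464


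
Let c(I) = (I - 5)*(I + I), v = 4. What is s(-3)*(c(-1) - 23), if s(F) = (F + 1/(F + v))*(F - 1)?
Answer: -88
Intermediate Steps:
s(F) = (-1 + F)*(F + 1/(4 + F)) (s(F) = (F + 1/(F + 4))*(F - 1) = (F + 1/(4 + F))*(-1 + F) = (-1 + F)*(F + 1/(4 + F)))
c(I) = 2*I*(-5 + I) (c(I) = (-5 + I)*(2*I) = 2*I*(-5 + I))
s(-3)*(c(-1) - 23) = ((-1 + (-3)³ - 3*(-3) + 3*(-3)²)/(4 - 3))*(2*(-1)*(-5 - 1) - 23) = ((-1 - 27 + 9 + 3*9)/1)*(2*(-1)*(-6) - 23) = (1*(-1 - 27 + 9 + 27))*(12 - 23) = (1*8)*(-11) = 8*(-11) = -88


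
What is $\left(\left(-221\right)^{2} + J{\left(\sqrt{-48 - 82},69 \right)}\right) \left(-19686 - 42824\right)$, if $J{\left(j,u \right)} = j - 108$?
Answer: $-3046299830 - 62510 i \sqrt{130} \approx -3.0463 \cdot 10^{9} - 7.1272 \cdot 10^{5} i$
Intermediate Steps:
$J{\left(j,u \right)} = -108 + j$ ($J{\left(j,u \right)} = j - 108 = -108 + j$)
$\left(\left(-221\right)^{2} + J{\left(\sqrt{-48 - 82},69 \right)}\right) \left(-19686 - 42824\right) = \left(\left(-221\right)^{2} - \left(108 - \sqrt{-48 - 82}\right)\right) \left(-19686 - 42824\right) = \left(48841 - \left(108 - \sqrt{-130}\right)\right) \left(-62510\right) = \left(48841 - \left(108 - i \sqrt{130}\right)\right) \left(-62510\right) = \left(48733 + i \sqrt{130}\right) \left(-62510\right) = -3046299830 - 62510 i \sqrt{130}$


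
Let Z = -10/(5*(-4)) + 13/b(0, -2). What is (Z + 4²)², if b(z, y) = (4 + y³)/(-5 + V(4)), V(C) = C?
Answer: 6241/16 ≈ 390.06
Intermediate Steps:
b(z, y) = -4 - y³ (b(z, y) = (4 + y³)/(-5 + 4) = (4 + y³)/(-1) = (4 + y³)*(-1) = -4 - y³)
Z = 15/4 (Z = -10/(5*(-4)) + 13/(-4 - 1*(-2)³) = -10/(-20) + 13/(-4 - 1*(-8)) = -10*(-1/20) + 13/(-4 + 8) = ½ + 13/4 = 15/4 ≈ 3.7500)
(Z + 4²)² = (15/4 + 4²)² = (15/4 + 16)² = (79/4)² = 6241/16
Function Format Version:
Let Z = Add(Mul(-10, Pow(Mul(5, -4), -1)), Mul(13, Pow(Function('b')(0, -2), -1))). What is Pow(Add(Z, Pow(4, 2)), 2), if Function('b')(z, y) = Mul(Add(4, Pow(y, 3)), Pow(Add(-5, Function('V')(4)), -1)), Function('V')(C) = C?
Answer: Rational(6241, 16) ≈ 390.06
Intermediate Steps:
Function('b')(z, y) = Add(-4, Mul(-1, Pow(y, 3))) (Function('b')(z, y) = Mul(Add(4, Pow(y, 3)), Pow(Add(-5, 4), -1)) = Mul(Add(4, Pow(y, 3)), Pow(-1, -1)) = Mul(Add(4, Pow(y, 3)), -1) = Add(-4, Mul(-1, Pow(y, 3))))
Z = Rational(15, 4) (Z = Add(Mul(-10, Pow(Mul(5, -4), -1)), Mul(13, Pow(Add(-4, Mul(-1, Pow(-2, 3))), -1))) = Add(Mul(-10, Pow(-20, -1)), Mul(13, Pow(Add(-4, Mul(-1, -8)), -1))) = Add(Mul(-10, Rational(-1, 20)), Mul(13, Pow(Add(-4, 8), -1))) = Add(Rational(1, 2), Mul(13, Pow(4, -1))) = Add(Rational(1, 2), Mul(13, Rational(1, 4))) = Add(Rational(1, 2), Rational(13, 4)) = Rational(15, 4) ≈ 3.7500)
Pow(Add(Z, Pow(4, 2)), 2) = Pow(Add(Rational(15, 4), Pow(4, 2)), 2) = Pow(Add(Rational(15, 4), 16), 2) = Pow(Rational(79, 4), 2) = Rational(6241, 16)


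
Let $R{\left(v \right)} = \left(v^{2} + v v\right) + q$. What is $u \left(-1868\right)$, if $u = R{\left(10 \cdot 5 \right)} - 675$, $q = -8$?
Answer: $-8064156$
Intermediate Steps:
$R{\left(v \right)} = -8 + 2 v^{2}$ ($R{\left(v \right)} = \left(v^{2} + v v\right) - 8 = \left(v^{2} + v^{2}\right) - 8 = 2 v^{2} - 8 = -8 + 2 v^{2}$)
$u = 4317$ ($u = \left(-8 + 2 \left(10 \cdot 5\right)^{2}\right) - 675 = \left(-8 + 2 \cdot 50^{2}\right) - 675 = \left(-8 + 2 \cdot 2500\right) - 675 = \left(-8 + 5000\right) - 675 = 4992 - 675 = 4317$)
$u \left(-1868\right) = 4317 \left(-1868\right) = -8064156$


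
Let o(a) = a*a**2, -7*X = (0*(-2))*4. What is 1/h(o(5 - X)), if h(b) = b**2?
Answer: 1/15625 ≈ 6.4000e-5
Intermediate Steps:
X = 0 (X = -0*(-2)*4/7 = -0*4 = -1/7*0 = 0)
o(a) = a**3
1/h(o(5 - X)) = 1/(((5 - 1*0)**3)**2) = 1/(((5 + 0)**3)**2) = 1/((5**3)**2) = 1/(125**2) = 1/15625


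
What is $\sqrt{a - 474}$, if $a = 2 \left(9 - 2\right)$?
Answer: $2 i \sqrt{115} \approx 21.448 i$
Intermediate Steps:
$a = 14$ ($a = 2 \cdot 7 = 14$)
$\sqrt{a - 474} = \sqrt{14 - 474} = \sqrt{-460} = 2 i \sqrt{115}$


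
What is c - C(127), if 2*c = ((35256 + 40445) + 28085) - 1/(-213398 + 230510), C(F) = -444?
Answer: 1791181487/34224 ≈ 52337.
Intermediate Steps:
c = 1775986031/34224 (c = (((35256 + 40445) + 28085) - 1/(-213398 + 230510))/2 = ((75701 + 28085) - 1/17112)/2 = (103786 - 1*1/17112)/2 = (103786 - 1/17112)/2 = (1/2)*(1775986031/17112) = 1775986031/34224 ≈ 51893.)
c - C(127) = 1775986031/34224 - 1*(-444) = 1775986031/34224 + 444 = 1791181487/34224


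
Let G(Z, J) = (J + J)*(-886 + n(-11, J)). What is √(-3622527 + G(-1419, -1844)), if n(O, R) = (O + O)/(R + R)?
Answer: I*√354981 ≈ 595.8*I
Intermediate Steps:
n(O, R) = O/R (n(O, R) = (2*O)/((2*R)) = (2*O)*(1/(2*R)) = O/R)
G(Z, J) = 2*J*(-886 - 11/J) (G(Z, J) = (J + J)*(-886 - 11/J) = (2*J)*(-886 - 11/J) = 2*J*(-886 - 11/J))
√(-3622527 + G(-1419, -1844)) = √(-3622527 + (-22 - 1772*(-1844))) = √(-3622527 + (-22 + 3267568)) = √(-3622527 + 3267546) = √(-354981) = I*√354981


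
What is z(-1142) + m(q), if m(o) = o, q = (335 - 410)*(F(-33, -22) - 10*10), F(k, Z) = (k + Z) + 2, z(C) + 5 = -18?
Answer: 11452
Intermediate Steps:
z(C) = -23 (z(C) = -5 - 18 = -23)
F(k, Z) = 2 + Z + k (F(k, Z) = (Z + k) + 2 = 2 + Z + k)
q = 11475 (q = (335 - 410)*((2 - 22 - 33) - 10*10) = -75*(-53 - 100) = -75*(-153) = 11475)
z(-1142) + m(q) = -23 + 11475 = 11452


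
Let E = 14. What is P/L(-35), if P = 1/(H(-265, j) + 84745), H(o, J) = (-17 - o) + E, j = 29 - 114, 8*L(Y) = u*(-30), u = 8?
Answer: -1/2550210 ≈ -3.9212e-7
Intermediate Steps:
L(Y) = -30 (L(Y) = (8*(-30))/8 = (⅛)*(-240) = -30)
j = -85
H(o, J) = -3 - o (H(o, J) = (-17 - o) + 14 = -3 - o)
P = 1/85007 (P = 1/((-3 - 1*(-265)) + 84745) = 1/((-3 + 265) + 84745) = 1/(262 + 84745) = 1/85007 ≈ 1.1764e-5)
P/L(-35) = (1/85007)/(-30) = (1/85007)*(-1/30) = -1/2550210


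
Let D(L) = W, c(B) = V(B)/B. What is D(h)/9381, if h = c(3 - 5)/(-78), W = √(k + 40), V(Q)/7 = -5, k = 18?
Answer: √58/9381 ≈ 0.00081183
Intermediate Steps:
V(Q) = -35 (V(Q) = 7*(-5) = -35)
W = √58 (W = √(18 + 40) = √58 ≈ 7.6158)
c(B) = -35/B
h = -35/156 (h = -35/(3 - 5)/(-78) = -35/(-2)*(-1/78) = -35*(-½)*(-1/78) = (35/2)*(-1/78) = -35/156 ≈ -0.22436)
D(L) = √58
D(h)/9381 = √58/9381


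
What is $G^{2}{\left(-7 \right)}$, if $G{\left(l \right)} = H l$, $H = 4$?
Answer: $784$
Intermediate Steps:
$G{\left(l \right)} = 4 l$
$G^{2}{\left(-7 \right)} = \left(4 \left(-7\right)\right)^{2} = \left(-28\right)^{2} = 784$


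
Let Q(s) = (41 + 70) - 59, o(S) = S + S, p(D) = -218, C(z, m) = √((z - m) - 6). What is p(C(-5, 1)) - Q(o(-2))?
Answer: -270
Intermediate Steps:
C(z, m) = √(-6 + z - m)
o(S) = 2*S
Q(s) = 52 (Q(s) = 111 - 59 = 52)
p(C(-5, 1)) - Q(o(-2)) = -218 - 1*52 = -218 - 52 = -270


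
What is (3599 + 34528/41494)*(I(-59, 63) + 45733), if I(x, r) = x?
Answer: 3411195438258/20747 ≈ 1.6442e+8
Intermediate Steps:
(3599 + 34528/41494)*(I(-59, 63) + 45733) = (3599 + 34528/41494)*(-59 + 45733) = (3599 + 34528*(1/41494))*45674 = (3599 + 17264/20747)*45674 = (74685717/20747)*45674 = 3411195438258/20747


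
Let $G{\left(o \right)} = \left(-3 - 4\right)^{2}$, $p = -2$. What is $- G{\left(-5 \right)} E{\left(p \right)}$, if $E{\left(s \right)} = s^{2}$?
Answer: $-196$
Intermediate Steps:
$G{\left(o \right)} = 49$ ($G{\left(o \right)} = \left(-7\right)^{2} = 49$)
$- G{\left(-5 \right)} E{\left(p \right)} = \left(-1\right) 49 \left(-2\right)^{2} = \left(-49\right) 4 = -196$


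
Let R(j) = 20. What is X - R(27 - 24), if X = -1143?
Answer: -1163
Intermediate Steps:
X - R(27 - 24) = -1143 - 1*20 = -1143 - 20 = -1163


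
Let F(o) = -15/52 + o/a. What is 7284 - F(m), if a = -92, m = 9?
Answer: 4356063/598 ≈ 7284.4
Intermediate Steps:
F(o) = -15/52 - o/92 (F(o) = -15/52 + o/(-92) = -15*1/52 + o*(-1/92) = -15/52 - o/92)
7284 - F(m) = 7284 - (-15/52 - 1/92*9) = 7284 - (-15/52 - 9/92) = 7284 - 1*(-231/598) = 7284 + 231/598 = 4356063/598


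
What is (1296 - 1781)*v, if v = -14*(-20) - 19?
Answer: -126585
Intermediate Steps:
v = 261 (v = 280 - 19 = 261)
(1296 - 1781)*v = (1296 - 1781)*261 = -485*261 = -126585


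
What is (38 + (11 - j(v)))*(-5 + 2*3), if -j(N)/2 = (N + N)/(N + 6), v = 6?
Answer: 51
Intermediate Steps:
j(N) = -4*N/(6 + N) (j(N) = -2*(N + N)/(N + 6) = -2*2*N/(6 + N) = -4*N/(6 + N))
(38 + (11 - j(v)))*(-5 + 2*3) = (38 + (11 - (-4)*6/(6 + 6)))*(-5 + 2*3) = (38 + (11 - (-4)*6/12))*(-5 + 6) = (38 + (11 - (-4)*6/12))*1 = (38 + (11 - 1*(-2)))*1 = (38 + (11 + 2))*1 = (38 + 13)*1 = 51*1 = 51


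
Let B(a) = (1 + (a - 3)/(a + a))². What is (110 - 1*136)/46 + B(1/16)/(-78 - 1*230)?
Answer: -62591/28336 ≈ -2.2089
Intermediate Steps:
B(a) = (1 + (-3 + a)/(2*a))² (B(a) = (1 + (-3 + a)/((2*a)))² = (1 + (-3 + a)*(1/(2*a)))² = (1 + (-3 + a)/(2*a))²)
(110 - 1*136)/46 + B(1/16)/(-78 - 1*230) = (110 - 1*136)/46 + (9*(-1 + 1/16)²/(4*(1/16)²))/(-78 - 1*230) = (110 - 136)*(1/46) + (9*(-1 + 1/16)²/(4*16⁻²))/(-78 - 230) = -26*1/46 + ((9/4)*256*(-15/16)²)/(-308) = -13/23 + ((9/4)*256*(225/256))*(-1/308) = -13/23 + (2025/4)*(-1/308) = -13/23 - 2025/1232 = -62591/28336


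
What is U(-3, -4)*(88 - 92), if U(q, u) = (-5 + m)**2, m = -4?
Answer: -324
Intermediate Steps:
U(q, u) = 81 (U(q, u) = (-5 - 4)**2 = (-9)**2 = 81)
U(-3, -4)*(88 - 92) = 81*(88 - 92) = 81*(-4) = -324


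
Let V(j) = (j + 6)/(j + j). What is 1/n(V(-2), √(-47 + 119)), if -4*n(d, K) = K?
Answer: -√2/3 ≈ -0.47140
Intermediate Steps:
V(j) = (6 + j)/(2*j) (V(j) = (6 + j)/((2*j)) = (6 + j)*(1/(2*j)) = (6 + j)/(2*j))
n(d, K) = -K/4
1/n(V(-2), √(-47 + 119)) = 1/(-√(-47 + 119)/4) = 1/(-3*√2/2) = -√2/3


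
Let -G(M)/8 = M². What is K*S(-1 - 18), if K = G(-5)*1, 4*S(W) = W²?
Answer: -18050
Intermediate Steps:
S(W) = W²/4
G(M) = -8*M²
K = -200 (K = -8*(-5)²*1 = -8*25*1 = -200*1 = -200)
K*S(-1 - 18) = -50*(-1 - 18)² = -50*(-19)² = -50*361 = -200*361/4 = -18050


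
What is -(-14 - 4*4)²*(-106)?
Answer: 95400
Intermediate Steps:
-(-14 - 4*4)²*(-106) = -(-14 - 16)²*(-106) = -1*(-30)²*(-106) = -1*900*(-106) = -900*(-106) = 95400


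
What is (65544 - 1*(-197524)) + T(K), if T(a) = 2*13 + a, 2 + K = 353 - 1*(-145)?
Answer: 263590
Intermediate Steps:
K = 496 (K = -2 + (353 - 1*(-145)) = -2 + (353 + 145) = -2 + 498 = 496)
T(a) = 26 + a
(65544 - 1*(-197524)) + T(K) = (65544 - 1*(-197524)) + (26 + 496) = (65544 + 197524) + 522 = 263068 + 522 = 263590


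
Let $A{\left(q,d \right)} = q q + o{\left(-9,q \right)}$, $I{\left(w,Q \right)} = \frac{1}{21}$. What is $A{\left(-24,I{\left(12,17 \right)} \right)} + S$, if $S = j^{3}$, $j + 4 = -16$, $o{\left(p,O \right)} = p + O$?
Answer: $-7457$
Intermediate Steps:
$o{\left(p,O \right)} = O + p$
$I{\left(w,Q \right)} = \frac{1}{21}$
$j = -20$ ($j = -4 - 16 = -20$)
$S = -8000$ ($S = \left(-20\right)^{3} = -8000$)
$A{\left(q,d \right)} = -9 + q + q^{2}$ ($A{\left(q,d \right)} = q q + \left(q - 9\right) = q^{2} + \left(-9 + q\right) = -9 + q + q^{2}$)
$A{\left(-24,I{\left(12,17 \right)} \right)} + S = \left(-9 - 24 + \left(-24\right)^{2}\right) - 8000 = \left(-9 - 24 + 576\right) - 8000 = 543 - 8000 = -7457$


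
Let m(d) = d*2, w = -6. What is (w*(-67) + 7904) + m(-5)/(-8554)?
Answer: 35524767/4277 ≈ 8306.0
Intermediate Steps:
m(d) = 2*d
(w*(-67) + 7904) + m(-5)/(-8554) = (-6*(-67) + 7904) + (2*(-5))/(-8554) = (402 + 7904) - 10*(-1/8554) = 8306 + 5/4277 = 35524767/4277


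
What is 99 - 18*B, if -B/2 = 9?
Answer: 423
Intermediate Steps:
B = -18 (B = -2*9 = -18)
99 - 18*B = 99 - 18*(-18) = 99 + 324 = 423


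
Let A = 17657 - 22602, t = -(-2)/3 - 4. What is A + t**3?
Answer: -134515/27 ≈ -4982.0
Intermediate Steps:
t = -10/3 (t = -(-2)/3 - 4 = -2*(-1/3) - 4 = 2/3 - 4 = -10/3 ≈ -3.3333)
A = -4945
A + t**3 = -4945 + (-10/3)**3 = -4945 - 1000/27 = -134515/27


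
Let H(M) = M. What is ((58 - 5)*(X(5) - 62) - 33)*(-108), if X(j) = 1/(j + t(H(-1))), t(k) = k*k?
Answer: 357498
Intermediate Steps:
t(k) = k²
X(j) = 1/(1 + j) (X(j) = 1/(j + (-1)²) = 1/(j + 1) = 1/(1 + j))
((58 - 5)*(X(5) - 62) - 33)*(-108) = ((58 - 5)*(1/(1 + 5) - 62) - 33)*(-108) = (53*(1/6 - 62) - 33)*(-108) = (53*(⅙ - 62) - 33)*(-108) = (53*(-371/6) - 33)*(-108) = (-19663/6 - 33)*(-108) = -19861/6*(-108) = 357498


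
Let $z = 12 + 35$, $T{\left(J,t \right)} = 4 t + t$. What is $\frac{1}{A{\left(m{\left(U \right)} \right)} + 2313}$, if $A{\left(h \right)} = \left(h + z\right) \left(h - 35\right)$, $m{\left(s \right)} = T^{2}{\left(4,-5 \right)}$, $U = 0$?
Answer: $\frac{1}{398793} \approx 2.5076 \cdot 10^{-6}$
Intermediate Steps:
$T{\left(J,t \right)} = 5 t$
$z = 47$
$m{\left(s \right)} = 625$ ($m{\left(s \right)} = \left(5 \left(-5\right)\right)^{2} = \left(-25\right)^{2} = 625$)
$A{\left(h \right)} = \left(-35 + h\right) \left(47 + h\right)$ ($A{\left(h \right)} = \left(h + 47\right) \left(h - 35\right) = \left(47 + h\right) \left(-35 + h\right) = \left(-35 + h\right) \left(47 + h\right)$)
$\frac{1}{A{\left(m{\left(U \right)} \right)} + 2313} = \frac{1}{\left(-1645 + 625^{2} + 12 \cdot 625\right) + 2313} = \frac{1}{\left(-1645 + 390625 + 7500\right) + 2313} = \frac{1}{396480 + 2313} = \frac{1}{398793}$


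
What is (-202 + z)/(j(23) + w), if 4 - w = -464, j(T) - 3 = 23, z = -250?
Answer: -226/247 ≈ -0.91498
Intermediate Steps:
j(T) = 26 (j(T) = 3 + 23 = 26)
w = 468 (w = 4 - 1*(-464) = 4 + 464 = 468)
(-202 + z)/(j(23) + w) = (-202 - 250)/(26 + 468) = -452/494 = -452*1/494 = -226/247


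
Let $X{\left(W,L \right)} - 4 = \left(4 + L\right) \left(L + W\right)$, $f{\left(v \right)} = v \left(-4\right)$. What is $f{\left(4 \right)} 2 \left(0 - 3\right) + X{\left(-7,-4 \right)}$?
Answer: $100$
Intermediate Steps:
$f{\left(v \right)} = - 4 v$
$X{\left(W,L \right)} = 4 + \left(4 + L\right) \left(L + W\right)$
$f{\left(4 \right)} 2 \left(0 - 3\right) + X{\left(-7,-4 \right)} = \left(-4\right) 4 \cdot 2 \left(0 - 3\right) + \left(4 + \left(-4\right)^{2} + 4 \left(-4\right) + 4 \left(-7\right) - -28\right) = - 16 \cdot 2 \left(-3\right) + \left(4 + 16 - 16 - 28 + 28\right) = \left(-16\right) \left(-6\right) + 4 = 96 + 4 = 100$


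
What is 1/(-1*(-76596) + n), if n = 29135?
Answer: 1/105731 ≈ 9.4580e-6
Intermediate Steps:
1/(-1*(-76596) + n) = 1/(-1*(-76596) + 29135) = 1/(76596 + 29135) = 1/105731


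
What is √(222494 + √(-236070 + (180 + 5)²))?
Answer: √(222494 + I*√201845) ≈ 471.69 + 0.476*I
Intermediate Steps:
√(222494 + √(-236070 + (180 + 5)²)) = √(222494 + √(-236070 + 185²)) = √(222494 + √(-236070 + 34225)) = √(222494 + √(-201845)) = √(222494 + I*√201845)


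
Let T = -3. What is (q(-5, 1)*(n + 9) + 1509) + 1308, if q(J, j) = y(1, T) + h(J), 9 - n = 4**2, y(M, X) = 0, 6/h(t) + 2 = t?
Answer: 19707/7 ≈ 2815.3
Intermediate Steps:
h(t) = 6/(-2 + t)
n = -7 (n = 9 - 1*4**2 = 9 - 1*16 = 9 - 16 = -7)
q(J, j) = 6/(-2 + J) (q(J, j) = 0 + 6/(-2 + J) = 6/(-2 + J))
(q(-5, 1)*(n + 9) + 1509) + 1308 = ((6/(-2 - 5))*(-7 + 9) + 1509) + 1308 = ((6/(-7))*2 + 1509) + 1308 = ((6*(-1/7))*2 + 1509) + 1308 = (-6/7*2 + 1509) + 1308 = (-12/7 + 1509) + 1308 = 10551/7 + 1308 = 19707/7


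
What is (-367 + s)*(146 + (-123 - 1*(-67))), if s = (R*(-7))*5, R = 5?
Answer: -48780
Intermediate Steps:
s = -175 (s = (5*(-7))*5 = -35*5 = -175)
(-367 + s)*(146 + (-123 - 1*(-67))) = (-367 - 175)*(146 + (-123 - 1*(-67))) = -542*(146 + (-123 + 67)) = -542*(146 - 56) = -542*90 = -48780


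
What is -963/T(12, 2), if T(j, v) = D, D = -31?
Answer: 963/31 ≈ 31.065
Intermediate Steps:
T(j, v) = -31
-963/T(12, 2) = -963/(-31) = -963*(-1/31) = 963/31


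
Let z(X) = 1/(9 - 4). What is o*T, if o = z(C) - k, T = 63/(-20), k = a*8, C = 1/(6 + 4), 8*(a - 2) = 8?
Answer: 7497/100 ≈ 74.970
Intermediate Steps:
a = 3 (a = 2 + (1/8)*8 = 2 + 1 = 3)
C = 1/10 ≈ 0.10000
z(X) = 1/5
k = 24 (k = 3*8 = 24)
T = -63/20 (T = 63*(-1/20) = -63/20 ≈ -3.1500)
o = -119/5 (o = 1/5 - 1*24 = 1/5 - 24 = -119/5 ≈ -23.800)
o*T = -119/5*(-63/20) = 7497/100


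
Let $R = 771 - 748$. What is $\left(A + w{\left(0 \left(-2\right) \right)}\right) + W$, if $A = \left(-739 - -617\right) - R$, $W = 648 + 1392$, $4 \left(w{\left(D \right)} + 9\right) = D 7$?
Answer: $1886$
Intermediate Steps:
$R = 23$
$w{\left(D \right)} = -9 + \frac{7 D}{4}$ ($w{\left(D \right)} = -9 + \frac{D 7}{4} = -9 + \frac{7 D}{4}$)
$W = 2040$
$A = -145$ ($A = \left(-739 - -617\right) - 23 = \left(-739 + 617\right) - 23 = -122 - 23 = -145$)
$\left(A + w{\left(0 \left(-2\right) \right)}\right) + W = \left(-145 - \left(9 - \frac{7 \cdot 0 \left(-2\right)}{4}\right)\right) + 2040 = \left(-145 + \left(-9 + \frac{7}{4} \cdot 0\right)\right) + 2040 = \left(-145 + \left(-9 + 0\right)\right) + 2040 = \left(-145 - 9\right) + 2040 = -154 + 2040 = 1886$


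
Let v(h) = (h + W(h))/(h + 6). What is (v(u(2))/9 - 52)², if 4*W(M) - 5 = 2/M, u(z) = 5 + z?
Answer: 28940474161/10732176 ≈ 2696.6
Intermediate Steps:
W(M) = 5/4 + 1/(2*M) (W(M) = 5/4 + (2/M)/4 = 5/4 + 1/(2*M))
v(h) = (h + (2 + 5*h)/(4*h))/(6 + h) (v(h) = (h + (2 + 5*h)/(4*h))/(h + 6) = (h + (2 + 5*h)/(4*h))/(6 + h))
(v(u(2))/9 - 52)² = (((2 + 4*(5 + 2)² + 5*(5 + 2))/(4*(5 + 2)*(6 + (5 + 2))))/9 - 52)² = (((¼)*(2 + 4*7² + 5*7)/(7*(6 + 7)))*(⅑) - 52)² = (((¼)*(⅐)*(2 + 4*49 + 35)/13)*(⅑) - 52)² = (((¼)*(⅐)*(1/13)*(2 + 196 + 35))*(⅑) - 52)² = (((¼)*(⅐)*(1/13)*233)*(⅑) - 52)² = ((233/364)*(⅑) - 52)² = (233/3276 - 52)² = (-170119/3276)² = 28940474161/10732176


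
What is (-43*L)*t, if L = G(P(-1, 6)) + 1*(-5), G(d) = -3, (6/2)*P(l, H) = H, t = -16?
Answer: -5504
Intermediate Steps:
P(l, H) = H/3
L = -8 (L = -3 + 1*(-5) = -3 - 5 = -8)
(-43*L)*t = -43*(-8)*(-16) = 344*(-16) = -5504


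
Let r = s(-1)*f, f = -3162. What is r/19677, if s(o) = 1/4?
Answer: -527/13118 ≈ -0.040174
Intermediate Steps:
s(o) = 1/4
r = -1581/2 (r = (1/4)*(-3162) = -1581/2 ≈ -790.50)
r/19677 = -1581/2/19677 = -1581/2*1/19677 = -527/13118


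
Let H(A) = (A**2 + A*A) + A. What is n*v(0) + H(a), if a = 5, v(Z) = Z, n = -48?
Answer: 55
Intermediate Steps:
H(A) = A + 2*A**2 (H(A) = (A**2 + A**2) + A = 2*A**2 + A = A + 2*A**2)
n*v(0) + H(a) = -48*0 + 5*(1 + 2*5) = 0 + 5*(1 + 10) = 0 + 5*11 = 0 + 55 = 55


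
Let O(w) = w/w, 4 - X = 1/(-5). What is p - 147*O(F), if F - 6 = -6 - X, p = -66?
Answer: -213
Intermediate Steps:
X = 21/5 (X = 4 - 1/(-5) = 4 - 1*(-⅕) = 4 + ⅕ = 21/5 ≈ 4.2000)
F = -21/5 (F = 6 + (-6 - 1*21/5) = 6 + (-6 - 21/5) = 6 - 51/5 = -21/5 ≈ -4.2000)
O(w) = 1
p - 147*O(F) = -66 - 147*1 = -66 - 147 = -213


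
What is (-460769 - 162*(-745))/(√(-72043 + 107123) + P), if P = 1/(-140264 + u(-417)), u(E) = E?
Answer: -47842653799/694273323135879 - 13461104758194238*√8770/694273323135879 ≈ -1815.7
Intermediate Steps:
P = -1/140681 (P = 1/(-140264 - 417) = 1/(-140681) = -1/140681 ≈ -7.1083e-6)
(-460769 - 162*(-745))/(√(-72043 + 107123) + P) = (-460769 - 162*(-745))/(√(-72043 + 107123) - 1/140681) = (-460769 + 120690)/(√35080 - 1/140681) = -340079/(2*√8770 - 1/140681) = -340079/(-1/140681 + 2*√8770)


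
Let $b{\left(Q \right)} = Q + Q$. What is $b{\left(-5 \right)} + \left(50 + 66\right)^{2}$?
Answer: $13446$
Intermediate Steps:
$b{\left(Q \right)} = 2 Q$
$b{\left(-5 \right)} + \left(50 + 66\right)^{2} = 2 \left(-5\right) + \left(50 + 66\right)^{2} = -10 + 116^{2} = -10 + 13456 = 13446$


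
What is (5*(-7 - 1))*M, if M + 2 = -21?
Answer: 920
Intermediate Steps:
M = -23 (M = -2 - 21 = -23)
(5*(-7 - 1))*M = (5*(-7 - 1))*(-23) = (5*(-8))*(-23) = -40*(-23) = 920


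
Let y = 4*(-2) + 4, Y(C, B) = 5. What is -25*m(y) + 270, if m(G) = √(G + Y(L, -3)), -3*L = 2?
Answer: 245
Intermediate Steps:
L = -⅔ (L = -⅓*2 = -⅔ ≈ -0.66667)
y = -4 (y = -8 + 4 = -4)
m(G) = √(5 + G) (m(G) = √(G + 5) = √(5 + G))
-25*m(y) + 270 = -25*√(5 - 4) + 270 = -25*√1 + 270 = -25*1 + 270 = -25 + 270 = 245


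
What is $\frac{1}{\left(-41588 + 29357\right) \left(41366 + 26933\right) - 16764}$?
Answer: $- \frac{1}{835381833} \approx -1.1971 \cdot 10^{-9}$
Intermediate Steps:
$\frac{1}{\left(-41588 + 29357\right) \left(41366 + 26933\right) - 16764} = \frac{1}{\left(-12231\right) 68299 - 16764} = \frac{1}{-835365069 - 16764} = \frac{1}{-835381833} = - \frac{1}{835381833}$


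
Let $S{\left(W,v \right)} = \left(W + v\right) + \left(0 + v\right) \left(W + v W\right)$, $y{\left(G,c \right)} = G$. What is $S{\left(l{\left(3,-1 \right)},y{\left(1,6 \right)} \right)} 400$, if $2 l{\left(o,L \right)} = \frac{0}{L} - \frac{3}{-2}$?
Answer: $1300$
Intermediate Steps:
$l{\left(o,L \right)} = \frac{3}{4}$ ($l{\left(o,L \right)} = \frac{\frac{0}{L} - \frac{3}{-2}}{2} = \frac{0 - - \frac{3}{2}}{2} = \frac{0 + \frac{3}{2}}{2} = \frac{1}{2} \cdot \frac{3}{2} = \frac{3}{4}$)
$S{\left(W,v \right)} = W + v + v \left(W + W v\right)$ ($S{\left(W,v \right)} = \left(W + v\right) + v \left(W + W v\right) = W + v + v \left(W + W v\right)$)
$S{\left(l{\left(3,-1 \right)},y{\left(1,6 \right)} \right)} 400 = \left(\frac{3}{4} + 1 + \frac{3}{4} \cdot 1 + \frac{3 \cdot 1^{2}}{4}\right) 400 = \left(\frac{3}{4} + 1 + \frac{3}{4} + \frac{3}{4} \cdot 1\right) 400 = \left(\frac{3}{4} + 1 + \frac{3}{4} + \frac{3}{4}\right) 400 = \frac{13}{4} \cdot 400 = 1300$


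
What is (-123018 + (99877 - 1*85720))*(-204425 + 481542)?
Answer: -30167233737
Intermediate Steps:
(-123018 + (99877 - 1*85720))*(-204425 + 481542) = (-123018 + (99877 - 85720))*277117 = (-123018 + 14157)*277117 = -108861*277117 = -30167233737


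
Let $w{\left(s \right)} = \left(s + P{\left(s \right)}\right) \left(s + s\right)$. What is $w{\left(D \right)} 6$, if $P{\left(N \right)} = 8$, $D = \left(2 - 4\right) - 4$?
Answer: $-144$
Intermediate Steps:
$D = -6$ ($D = -2 - 4 = -6$)
$w{\left(s \right)} = 2 s \left(8 + s\right)$ ($w{\left(s \right)} = \left(s + 8\right) \left(s + s\right) = \left(8 + s\right) 2 s = 2 s \left(8 + s\right)$)
$w{\left(D \right)} 6 = 2 \left(-6\right) \left(8 - 6\right) 6 = 2 \left(-6\right) 2 \cdot 6 = \left(-24\right) 6 = -144$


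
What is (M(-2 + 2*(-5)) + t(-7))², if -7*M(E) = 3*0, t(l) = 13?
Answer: 169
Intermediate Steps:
M(E) = 0 (M(E) = -3*0/7 = -⅐*0 = 0)
(M(-2 + 2*(-5)) + t(-7))² = (0 + 13)² = 13² = 169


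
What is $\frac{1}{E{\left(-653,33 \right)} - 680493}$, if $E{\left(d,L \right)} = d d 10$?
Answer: $\frac{1}{3583597} \approx 2.7905 \cdot 10^{-7}$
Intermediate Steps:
$E{\left(d,L \right)} = 10 d^{2}$ ($E{\left(d,L \right)} = d^{2} \cdot 10 = 10 d^{2}$)
$\frac{1}{E{\left(-653,33 \right)} - 680493} = \frac{1}{10 \left(-653\right)^{2} - 680493} = \frac{1}{10 \cdot 426409 - 680493} = \frac{1}{4264090 - 680493} = \frac{1}{3583597}$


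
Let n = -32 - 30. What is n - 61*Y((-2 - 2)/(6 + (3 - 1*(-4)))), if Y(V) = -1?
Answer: -1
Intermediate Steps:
n = -62
n - 61*Y((-2 - 2)/(6 + (3 - 1*(-4)))) = -62 - 61*(-1) = -62 + 61 = -1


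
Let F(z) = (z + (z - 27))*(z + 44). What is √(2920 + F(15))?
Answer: √3097 ≈ 55.651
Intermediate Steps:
F(z) = (-27 + 2*z)*(44 + z) (F(z) = (z + (-27 + z))*(44 + z) = (-27 + 2*z)*(44 + z))
√(2920 + F(15)) = √(2920 + (-1188 + 2*15² + 61*15)) = √(2920 + (-1188 + 2*225 + 915)) = √(2920 + (-1188 + 450 + 915)) = √(2920 + 177) = √3097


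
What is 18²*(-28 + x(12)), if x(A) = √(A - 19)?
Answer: -9072 + 324*I*√7 ≈ -9072.0 + 857.22*I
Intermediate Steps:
x(A) = √(-19 + A)
18²*(-28 + x(12)) = 18²*(-28 + √(-19 + 12)) = 324*(-28 + √(-7)) = 324*(-28 + I*√7) = -9072 + 324*I*√7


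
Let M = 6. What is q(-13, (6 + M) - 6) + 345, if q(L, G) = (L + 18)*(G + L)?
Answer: 310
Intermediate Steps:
q(L, G) = (18 + L)*(G + L)
q(-13, (6 + M) - 6) + 345 = ((-13)**2 + 18*((6 + 6) - 6) + 18*(-13) + ((6 + 6) - 6)*(-13)) + 345 = (169 + 18*(12 - 6) - 234 + (12 - 6)*(-13)) + 345 = (169 + 18*6 - 234 + 6*(-13)) + 345 = (169 + 108 - 234 - 78) + 345 = -35 + 345 = 310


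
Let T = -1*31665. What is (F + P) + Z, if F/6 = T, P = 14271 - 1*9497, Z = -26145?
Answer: -211361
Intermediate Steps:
T = -31665
P = 4774 (P = 14271 - 9497 = 4774)
F = -189990 (F = 6*(-31665) = -189990)
(F + P) + Z = (-189990 + 4774) - 26145 = -185216 - 26145 = -211361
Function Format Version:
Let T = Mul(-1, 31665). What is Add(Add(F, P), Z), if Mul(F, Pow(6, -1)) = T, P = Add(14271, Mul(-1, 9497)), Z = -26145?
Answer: -211361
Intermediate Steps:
T = -31665
P = 4774 (P = Add(14271, -9497) = 4774)
F = -189990 (F = Mul(6, -31665) = -189990)
Add(Add(F, P), Z) = Add(Add(-189990, 4774), -26145) = Add(-185216, -26145) = -211361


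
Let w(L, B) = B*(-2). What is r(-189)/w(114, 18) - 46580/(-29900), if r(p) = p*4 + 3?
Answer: 403193/17940 ≈ 22.475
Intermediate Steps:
w(L, B) = -2*B
r(p) = 3 + 4*p (r(p) = 4*p + 3 = 3 + 4*p)
r(-189)/w(114, 18) - 46580/(-29900) = (3 + 4*(-189))/((-2*18)) - 46580/(-29900) = (3 - 756)/(-36) - 46580*(-1/29900) = -753*(-1/36) + 2329/1495 = 251/12 + 2329/1495 = 403193/17940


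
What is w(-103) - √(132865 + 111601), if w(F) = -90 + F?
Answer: -193 - √244466 ≈ -687.44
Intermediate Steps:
w(-103) - √(132865 + 111601) = (-90 - 103) - √(132865 + 111601) = -193 - √244466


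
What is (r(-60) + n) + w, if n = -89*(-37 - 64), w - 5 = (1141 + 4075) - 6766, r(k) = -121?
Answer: 7323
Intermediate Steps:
w = -1545 (w = 5 + ((1141 + 4075) - 6766) = 5 + (5216 - 6766) = 5 - 1550 = -1545)
n = 8989 (n = -89*(-101) = 8989)
(r(-60) + n) + w = (-121 + 8989) - 1545 = 8868 - 1545 = 7323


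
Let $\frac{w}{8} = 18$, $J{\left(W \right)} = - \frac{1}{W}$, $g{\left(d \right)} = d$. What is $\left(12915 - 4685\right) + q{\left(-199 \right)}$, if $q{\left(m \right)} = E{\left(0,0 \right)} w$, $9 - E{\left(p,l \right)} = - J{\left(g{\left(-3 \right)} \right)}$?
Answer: $9574$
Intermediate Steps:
$w = 144$ ($w = 8 \cdot 18 = 144$)
$E{\left(p,l \right)} = \frac{28}{3}$ ($E{\left(p,l \right)} = 9 - - \frac{-1}{-3} = 9 - - \frac{\left(-1\right) \left(-1\right)}{3} = 9 - \left(-1\right) \frac{1}{3} = 9 - - \frac{1}{3} = 9 + \frac{1}{3} = \frac{28}{3}$)
$q{\left(m \right)} = 1344$ ($q{\left(m \right)} = \frac{28}{3} \cdot 144 = 1344$)
$\left(12915 - 4685\right) + q{\left(-199 \right)} = \left(12915 - 4685\right) + 1344 = 8230 + 1344 = 9574$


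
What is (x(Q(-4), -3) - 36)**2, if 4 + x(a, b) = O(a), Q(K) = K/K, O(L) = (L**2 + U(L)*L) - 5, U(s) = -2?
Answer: 2116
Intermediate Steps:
O(L) = -5 + L**2 - 2*L (O(L) = (L**2 - 2*L) - 5 = -5 + L**2 - 2*L)
Q(K) = 1
x(a, b) = -9 + a**2 - 2*a (x(a, b) = -4 + (-5 + a**2 - 2*a) = -9 + a**2 - 2*a)
(x(Q(-4), -3) - 36)**2 = ((-9 + 1**2 - 2*1) - 36)**2 = ((-9 + 1 - 2) - 36)**2 = (-10 - 36)**2 = (-46)**2 = 2116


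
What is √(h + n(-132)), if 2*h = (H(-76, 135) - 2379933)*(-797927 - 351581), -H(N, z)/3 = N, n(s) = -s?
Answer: 9*√16885740342 ≈ 1.1695e+6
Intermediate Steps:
H(N, z) = -3*N
h = 1367744967570 (h = ((-3*(-76) - 2379933)*(-797927 - 351581))/2 = ((228 - 2379933)*(-1149508))/2 = (-2379705*(-1149508))/2 = (½)*2735489935140 = 1367744967570)
√(h + n(-132)) = √(1367744967570 - 1*(-132)) = √(1367744967570 + 132) = √1367744967702 = 9*√16885740342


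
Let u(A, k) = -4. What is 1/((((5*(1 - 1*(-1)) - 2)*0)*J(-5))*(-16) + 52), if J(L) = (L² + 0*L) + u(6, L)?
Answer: 1/52 ≈ 0.019231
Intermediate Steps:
J(L) = -4 + L² (J(L) = (L² + 0*L) - 4 = (L² + 0) - 4 = L² - 4 = -4 + L²)
1/((((5*(1 - 1*(-1)) - 2)*0)*J(-5))*(-16) + 52) = 1/((((5*(1 - 1*(-1)) - 2)*0)*(-4 + (-5)²))*(-16) + 52) = 1/((((5*(1 + 1) - 2)*0)*(-4 + 25))*(-16) + 52) = 1/((((5*2 - 2)*0)*21)*(-16) + 52) = 1/((((10 - 2)*0)*21)*(-16) + 52) = 1/(((8*0)*21)*(-16) + 52) = 1/((0*21)*(-16) + 52) = 1/(0*(-16) + 52) = 1/(0 + 52) = 1/52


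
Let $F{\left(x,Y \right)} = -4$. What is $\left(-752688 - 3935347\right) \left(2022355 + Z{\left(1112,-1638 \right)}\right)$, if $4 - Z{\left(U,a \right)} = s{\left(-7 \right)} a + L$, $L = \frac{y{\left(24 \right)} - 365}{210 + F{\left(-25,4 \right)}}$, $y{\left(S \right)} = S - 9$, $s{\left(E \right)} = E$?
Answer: $- \frac{970995907227390}{103} \approx -9.4272 \cdot 10^{12}$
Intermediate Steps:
$y{\left(S \right)} = -9 + S$
$L = - \frac{175}{103}$ ($L = \frac{\left(-9 + 24\right) - 365}{210 - 4} = \frac{15 - 365}{206} = \left(-350\right) \frac{1}{206} = - \frac{175}{103} \approx -1.699$)
$Z{\left(U,a \right)} = \frac{587}{103} + 7 a$ ($Z{\left(U,a \right)} = 4 - \left(- 7 a - \frac{175}{103}\right) = 4 - \left(- \frac{175}{103} - 7 a\right) = 4 + \left(\frac{175}{103} + 7 a\right) = \frac{587}{103} + 7 a$)
$\left(-752688 - 3935347\right) \left(2022355 + Z{\left(1112,-1638 \right)}\right) = \left(-752688 - 3935347\right) \left(2022355 + \left(\frac{587}{103} + 7 \left(-1638\right)\right)\right) = - 4688035 \left(2022355 + \left(\frac{587}{103} - 11466\right)\right) = - 4688035 \left(2022355 - \frac{1180411}{103}\right) = \left(-4688035\right) \frac{207122154}{103} = - \frac{970995907227390}{103}$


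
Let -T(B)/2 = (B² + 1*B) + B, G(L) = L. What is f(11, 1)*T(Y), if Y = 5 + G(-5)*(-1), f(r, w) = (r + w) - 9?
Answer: -720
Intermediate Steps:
f(r, w) = -9 + r + w
Y = 10 (Y = 5 - 5*(-1) = 5 + 5 = 10)
T(B) = -4*B - 2*B² (T(B) = -2*((B² + 1*B) + B) = -2*((B² + B) + B) = -2*((B + B²) + B) = -2*(B² + 2*B) = -4*B - 2*B²)
f(11, 1)*T(Y) = (-9 + 11 + 1)*(-2*10*(2 + 10)) = 3*(-2*10*12) = 3*(-240) = -720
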